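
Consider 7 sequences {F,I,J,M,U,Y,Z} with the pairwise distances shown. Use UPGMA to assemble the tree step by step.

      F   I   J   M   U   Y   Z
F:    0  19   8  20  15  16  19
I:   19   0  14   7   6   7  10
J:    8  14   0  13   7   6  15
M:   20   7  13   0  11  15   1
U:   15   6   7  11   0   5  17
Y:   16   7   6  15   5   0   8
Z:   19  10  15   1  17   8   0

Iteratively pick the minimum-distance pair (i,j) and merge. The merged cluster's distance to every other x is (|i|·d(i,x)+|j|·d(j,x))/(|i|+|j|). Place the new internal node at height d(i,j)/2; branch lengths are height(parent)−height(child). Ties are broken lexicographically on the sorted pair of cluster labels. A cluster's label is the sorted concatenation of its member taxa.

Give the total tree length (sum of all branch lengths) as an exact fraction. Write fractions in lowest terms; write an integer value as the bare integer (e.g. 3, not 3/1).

step 1: merge (M,Z) at d=1; branch lengths M→1/2, Z→1/2; new cluster MZ
  updated: d(F,MZ)=39/2, d(I,MZ)=17/2, d(J,MZ)=14, d(MZ,U)=14, d(MZ,Y)=23/2
step 2: merge (U,Y) at d=5; branch lengths U→5/2, Y→5/2; new cluster UY
  updated: d(F,UY)=31/2, d(I,UY)=13/2, d(J,UY)=13/2, d(MZ,UY)=51/4
step 3: merge (I,UY) at d=13/2; branch lengths I→13/4, UY→3/4; new cluster IUY
  updated: d(F,IUY)=50/3, d(IUY,J)=9, d(IUY,MZ)=34/3
step 4: merge (F,J) at d=8; branch lengths F→4, J→4; new cluster FJ
  updated: d(FJ,IUY)=77/6, d(FJ,MZ)=67/4
step 5: merge (IUY,MZ) at d=34/3; branch lengths IUY→29/12, MZ→31/6; new cluster IMUYZ
  updated: d(FJ,IMUYZ)=72/5
step 6: merge (FJ,IMUYZ) at d=72/5; branch lengths FJ→16/5, IMUYZ→23/15; new cluster FIJMUYZ
final tree: ((F:4,J:4):16/5,((I:13/4,(U:5/2,Y:5/2):3/4):29/12,(M:1/2,Z:1/2):31/6):23/15)
total length: 1819/60

1819/60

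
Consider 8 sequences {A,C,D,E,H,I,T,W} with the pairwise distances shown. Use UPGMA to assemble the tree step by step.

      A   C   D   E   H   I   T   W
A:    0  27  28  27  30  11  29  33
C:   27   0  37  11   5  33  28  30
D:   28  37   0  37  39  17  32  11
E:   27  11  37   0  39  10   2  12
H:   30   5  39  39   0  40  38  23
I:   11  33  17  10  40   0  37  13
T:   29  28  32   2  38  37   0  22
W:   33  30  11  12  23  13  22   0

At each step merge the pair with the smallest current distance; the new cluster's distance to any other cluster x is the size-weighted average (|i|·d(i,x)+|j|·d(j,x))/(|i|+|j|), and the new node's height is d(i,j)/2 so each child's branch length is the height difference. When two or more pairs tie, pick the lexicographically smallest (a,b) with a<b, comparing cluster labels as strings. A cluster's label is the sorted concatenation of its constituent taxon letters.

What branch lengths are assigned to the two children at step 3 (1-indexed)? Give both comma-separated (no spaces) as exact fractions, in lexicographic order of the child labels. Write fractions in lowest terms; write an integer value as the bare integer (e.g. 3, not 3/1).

1. join E+T (d=2) ⇒ ET; edges |E|=1, |T|=1
  updated: d(A,ET)=28, d(C,ET)=39/2, d(D,ET)=69/2, d(ET,H)=77/2, d(ET,I)=47/2, d(ET,W)=17
2. join C+H (d=5) ⇒ CH; edges |C|=5/2, |H|=5/2
  updated: d(A,CH)=57/2, d(CH,D)=38, d(CH,ET)=29, d(CH,I)=73/2, d(CH,W)=53/2
3. join A+I (d=11) ⇒ AI; edges |A|=11/2, |I|=11/2
  updated: d(AI,CH)=65/2, d(AI,D)=45/2, d(AI,ET)=103/4, d(AI,W)=23
4. join D+W (d=11) ⇒ DW; edges |D|=11/2, |W|=11/2
  updated: d(AI,DW)=91/4, d(CH,DW)=129/4, d(DW,ET)=103/4
5. join AI+DW (d=91/4) ⇒ ADIW; edges |AI|=47/8, |DW|=47/8
  updated: d(ADIW,CH)=259/8, d(ADIW,ET)=103/4
6. join ADIW+ET (d=103/4) ⇒ ADEITW; edges |ADIW|=3/2, |ET|=95/8
  updated: d(ADEITW,CH)=125/4
7. join ADEITW+CH (d=125/4) ⇒ ACDEHITW; edges |ADEITW|=11/4, |CH|=105/8
final tree: ((((A:11/2,I:11/2):47/8,(D:11/2,W:11/2):47/8):3/2,(E:1,T:1):95/8):11/4,(C:5/2,H:5/2):105/8)
total length: 70

11/2,11/2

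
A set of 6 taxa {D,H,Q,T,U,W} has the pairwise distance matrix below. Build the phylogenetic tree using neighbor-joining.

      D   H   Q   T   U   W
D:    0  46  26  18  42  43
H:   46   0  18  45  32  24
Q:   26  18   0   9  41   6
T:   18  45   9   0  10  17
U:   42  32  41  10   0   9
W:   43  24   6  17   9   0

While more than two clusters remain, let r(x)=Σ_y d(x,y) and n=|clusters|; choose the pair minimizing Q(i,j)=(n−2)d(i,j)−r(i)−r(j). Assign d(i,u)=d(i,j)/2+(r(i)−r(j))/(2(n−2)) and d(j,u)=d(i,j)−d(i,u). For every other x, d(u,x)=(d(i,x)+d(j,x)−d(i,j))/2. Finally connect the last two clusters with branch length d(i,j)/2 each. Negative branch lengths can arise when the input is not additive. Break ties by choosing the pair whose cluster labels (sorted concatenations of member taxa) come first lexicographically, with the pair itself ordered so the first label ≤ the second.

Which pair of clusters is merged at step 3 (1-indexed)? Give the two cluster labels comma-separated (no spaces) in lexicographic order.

1. join D+T (d=18, Q=-202) ⇒ DT; edges |D|=37/2, |T|=-1/2
  updated: d(DT,H)=73/2, d(DT,Q)=17/2, d(DT,U)=17, d(DT,W)=21
2. join U+W (d=9, Q=-132) ⇒ UW; edges |U|=11, |W|=-2
  updated: d(DT,UW)=29/2, d(H,UW)=47/2, d(Q,UW)=19
3. join DT+Q (d=17/2, Q=-88) ⇒ DQT; edges |DT|=31/4, |Q|=3/4
  updated: d(DQT,H)=23, d(DQT,UW)=25/2
4. join DQT+H (d=23, Q=-59) ⇒ DHQT; edges |DQT|=6, |H|=17
  updated: d(DHQT,UW)=13/2
5. join DHQT+UW (d=13/2) ⇒ DHQTUW; edges |DHQT|=13/4, |UW|=13/4
final tree: ((((D:37/2,T:-1/2):31/4,Q:3/4):6,H:17):13/4,(U:11,W:-2):13/4)
total length: 65

DT,Q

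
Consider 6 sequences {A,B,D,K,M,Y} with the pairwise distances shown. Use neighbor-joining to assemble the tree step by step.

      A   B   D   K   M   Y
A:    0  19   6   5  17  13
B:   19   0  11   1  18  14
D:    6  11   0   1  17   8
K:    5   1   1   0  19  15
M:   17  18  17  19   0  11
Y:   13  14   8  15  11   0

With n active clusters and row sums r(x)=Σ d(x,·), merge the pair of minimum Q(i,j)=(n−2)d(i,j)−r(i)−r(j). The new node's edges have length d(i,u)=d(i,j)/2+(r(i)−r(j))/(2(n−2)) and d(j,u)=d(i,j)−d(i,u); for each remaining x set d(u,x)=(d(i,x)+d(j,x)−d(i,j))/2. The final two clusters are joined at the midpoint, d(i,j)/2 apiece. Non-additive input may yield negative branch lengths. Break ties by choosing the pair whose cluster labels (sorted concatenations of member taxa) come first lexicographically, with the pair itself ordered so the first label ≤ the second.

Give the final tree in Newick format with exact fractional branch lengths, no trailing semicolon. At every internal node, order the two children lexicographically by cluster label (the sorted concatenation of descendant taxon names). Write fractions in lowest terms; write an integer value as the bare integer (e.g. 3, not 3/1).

(((A:19/4,(M:25/3,Y:8/3):19/4):5/4,(B:13/4,K:-9/4):5):1/4,D:1/4)

step 1: merge (B,K) at d=1, Q=-100; branch lengths B→13/4, K→-9/4; new cluster BK
  updated: d(A,BK)=23/2, d(BK,D)=11/2, d(BK,M)=18, d(BK,Y)=14
step 2: merge (M,Y) at d=11, Q=-76; branch lengths M→25/3, Y→8/3; new cluster MY
  updated: d(A,MY)=19/2, d(BK,MY)=21/2, d(D,MY)=7
step 3: merge (A,MY) at d=19/2, Q=-35; branch lengths A→19/4, MY→19/4; new cluster AMY
  updated: d(AMY,BK)=25/4, d(AMY,D)=7/4
step 4: merge (AMY,BK) at d=25/4, Q=-27/2; branch lengths AMY→5/4, BK→5; new cluster ABKMY
  updated: d(ABKMY,D)=1/2
step 5: merge (ABKMY,D) at d=1/2; branch lengths ABKMY→1/4, D→1/4; new cluster ABDKMY
final tree: (((A:19/4,(M:25/3,Y:8/3):19/4):5/4,(B:13/4,K:-9/4):5):1/4,D:1/4)
total length: 113/4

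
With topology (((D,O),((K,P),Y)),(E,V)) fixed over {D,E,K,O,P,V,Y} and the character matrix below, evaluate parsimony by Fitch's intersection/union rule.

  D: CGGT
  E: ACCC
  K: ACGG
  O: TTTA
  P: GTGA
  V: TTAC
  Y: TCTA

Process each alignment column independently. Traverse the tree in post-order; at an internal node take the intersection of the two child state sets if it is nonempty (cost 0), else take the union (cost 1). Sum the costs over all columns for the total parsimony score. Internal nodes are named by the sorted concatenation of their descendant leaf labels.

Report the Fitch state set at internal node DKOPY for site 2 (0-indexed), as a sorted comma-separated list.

DO@0: {C} ∪ {T} = {C,T} (union, +1)
KP@0: {A} ∪ {G} = {A,G} (union, +1)
KPY@0: {A,G} ∪ {T} = {A,G,T} (union, +1)
DKOPY@0: {C,T} ∩ {A,G,T} = {T} (intersection, +0)
EV@0: {A} ∪ {T} = {A,T} (union, +1)
DEKOPVY@0: {T} ∩ {A,T} = {T} (intersection, +0)
DO@1: {G} ∪ {T} = {G,T} (union, +1)
KP@1: {C} ∪ {T} = {C,T} (union, +1)
KPY@1: {C,T} ∩ {C} = {C} (intersection, +0)
DKOPY@1: {G,T} ∪ {C} = {C,G,T} (union, +1)
EV@1: {C} ∪ {T} = {C,T} (union, +1)
DEKOPVY@1: {C,G,T} ∩ {C,T} = {C,T} (intersection, +0)
DO@2: {G} ∪ {T} = {G,T} (union, +1)
KP@2: {G} ∩ {G} = {G} (intersection, +0)
KPY@2: {G} ∪ {T} = {G,T} (union, +1)
DKOPY@2: {G,T} ∩ {G,T} = {G,T} (intersection, +0)
EV@2: {C} ∪ {A} = {A,C} (union, +1)
DEKOPVY@2: {G,T} ∪ {A,C} = {A,C,G,T} (union, +1)
DO@3: {T} ∪ {A} = {A,T} (union, +1)
KP@3: {G} ∪ {A} = {A,G} (union, +1)
KPY@3: {A,G} ∩ {A} = {A} (intersection, +0)
DKOPY@3: {A,T} ∩ {A} = {A} (intersection, +0)
EV@3: {C} ∩ {C} = {C} (intersection, +0)
DEKOPVY@3: {A} ∪ {C} = {A,C} (union, +1)
per-site changes: [4, 4, 4, 3]; total = 15

G,T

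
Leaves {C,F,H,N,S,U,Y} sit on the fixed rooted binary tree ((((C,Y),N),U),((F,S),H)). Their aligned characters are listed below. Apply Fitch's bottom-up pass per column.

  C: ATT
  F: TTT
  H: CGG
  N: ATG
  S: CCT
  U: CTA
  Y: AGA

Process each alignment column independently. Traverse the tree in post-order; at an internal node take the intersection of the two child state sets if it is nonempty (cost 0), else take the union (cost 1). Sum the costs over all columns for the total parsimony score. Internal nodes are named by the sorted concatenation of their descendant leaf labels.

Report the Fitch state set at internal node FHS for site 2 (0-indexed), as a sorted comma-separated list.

G,T

[col 0] CY: children C:{A}, Y:{A} ∩→ {A}; cost 0
[col 0] CNY: children CY:{A}, N:{A} ∩→ {A}; cost 0
[col 0] CNUY: children CNY:{A}, U:{C} ∪→ {A,C}; cost 1
[col 0] FS: children F:{T}, S:{C} ∪→ {C,T}; cost 1
[col 0] FHS: children FS:{C,T}, H:{C} ∩→ {C}; cost 0
[col 0] CFHNSUY: children CNUY:{A,C}, FHS:{C} ∩→ {C}; cost 0
[col 1] CY: children C:{T}, Y:{G} ∪→ {G,T}; cost 1
[col 1] CNY: children CY:{G,T}, N:{T} ∩→ {T}; cost 0
[col 1] CNUY: children CNY:{T}, U:{T} ∩→ {T}; cost 0
[col 1] FS: children F:{T}, S:{C} ∪→ {C,T}; cost 1
[col 1] FHS: children FS:{C,T}, H:{G} ∪→ {C,G,T}; cost 1
[col 1] CFHNSUY: children CNUY:{T}, FHS:{C,G,T} ∩→ {T}; cost 0
[col 2] CY: children C:{T}, Y:{A} ∪→ {A,T}; cost 1
[col 2] CNY: children CY:{A,T}, N:{G} ∪→ {A,G,T}; cost 1
[col 2] CNUY: children CNY:{A,G,T}, U:{A} ∩→ {A}; cost 0
[col 2] FS: children F:{T}, S:{T} ∩→ {T}; cost 0
[col 2] FHS: children FS:{T}, H:{G} ∪→ {G,T}; cost 1
[col 2] CFHNSUY: children CNUY:{A}, FHS:{G,T} ∪→ {A,G,T}; cost 1
per-site changes: [2, 3, 4]; total = 9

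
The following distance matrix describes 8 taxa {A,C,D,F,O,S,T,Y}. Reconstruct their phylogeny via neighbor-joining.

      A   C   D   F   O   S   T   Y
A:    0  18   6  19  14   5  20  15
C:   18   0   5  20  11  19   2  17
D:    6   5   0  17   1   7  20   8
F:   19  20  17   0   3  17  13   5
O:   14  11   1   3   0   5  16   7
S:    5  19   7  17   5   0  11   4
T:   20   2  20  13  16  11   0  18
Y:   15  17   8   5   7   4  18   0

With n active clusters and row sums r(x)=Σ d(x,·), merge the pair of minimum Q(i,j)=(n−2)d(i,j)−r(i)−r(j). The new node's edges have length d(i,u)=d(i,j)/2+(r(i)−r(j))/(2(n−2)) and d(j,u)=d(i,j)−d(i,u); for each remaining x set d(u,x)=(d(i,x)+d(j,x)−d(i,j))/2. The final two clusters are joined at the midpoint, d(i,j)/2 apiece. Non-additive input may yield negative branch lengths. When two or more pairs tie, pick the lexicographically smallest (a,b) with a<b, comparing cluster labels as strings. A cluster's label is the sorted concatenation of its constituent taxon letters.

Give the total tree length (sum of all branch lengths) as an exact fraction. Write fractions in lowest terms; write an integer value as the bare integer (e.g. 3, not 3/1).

1003/32

iteration 1: select C,T (d=2, Q=-180); attach at lengths (1/3, 5/3); label the merged cluster CT
  updated: d(A,CT)=18, d(CT,D)=23/2, d(CT,F)=31/2, d(CT,O)=25/2, d(CT,S)=14, d(CT,Y)=33/2
iteration 2: select F,Y (d=5, Q=-107); attach at lengths (23/5, 2/5); label the merged cluster FY
  updated: d(A,FY)=29/2, d(CT,FY)=27/2, d(D,FY)=10, d(FY,O)=5/2, d(FY,S)=8
iteration 3: select A,S (d=5, Q=-153/2); attach at lengths (77/16, 3/16); label the merged cluster AS
  updated: d(AS,CT)=27/2, d(AS,D)=4, d(AS,FY)=35/4, d(AS,O)=7
iteration 4: select FY,O (d=5/2, Q=-201/4); attach at lengths (77/24, -17/24); label the merged cluster FOY
  updated: d(AS,FOY)=53/8, d(CT,FOY)=47/4, d(D,FOY)=17/4
iteration 5: select AS,D (d=4, Q=-287/8); attach at lengths (99/32, 29/32); label the merged cluster ADS
  updated: d(ADS,CT)=21/2, d(ADS,FOY)=55/16
iteration 6: select ADS,CT (d=21/2, Q=-411/16); attach at lengths (35/32, 301/32); label the merged cluster ACDST
  updated: d(ACDST,FOY)=75/32
iteration 7: select ACDST,FOY (d=75/32); attach at lengths (75/64, 75/64); label the merged cluster ACDFOSTY
final tree: ((((A:77/16,S:3/16):99/32,D:29/32):35/32,(C:1/3,T:5/3):301/32):75/64,((F:23/5,Y:2/5):77/24,O:-17/24):75/64)
total length: 1003/32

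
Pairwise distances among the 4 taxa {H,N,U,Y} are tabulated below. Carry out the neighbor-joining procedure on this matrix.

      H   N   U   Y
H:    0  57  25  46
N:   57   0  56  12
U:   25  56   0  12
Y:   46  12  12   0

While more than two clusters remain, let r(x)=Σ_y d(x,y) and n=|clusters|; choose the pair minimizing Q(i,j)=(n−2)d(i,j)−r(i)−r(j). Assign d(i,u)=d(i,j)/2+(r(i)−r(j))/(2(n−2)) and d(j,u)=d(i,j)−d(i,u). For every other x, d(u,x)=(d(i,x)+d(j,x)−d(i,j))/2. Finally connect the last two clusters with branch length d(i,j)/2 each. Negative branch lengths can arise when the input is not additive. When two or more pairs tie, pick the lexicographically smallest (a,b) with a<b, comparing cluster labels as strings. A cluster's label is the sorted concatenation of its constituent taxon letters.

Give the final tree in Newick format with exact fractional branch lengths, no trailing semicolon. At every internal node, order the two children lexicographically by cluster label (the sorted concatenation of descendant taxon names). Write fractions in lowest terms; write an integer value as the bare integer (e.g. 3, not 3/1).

(((H:85/4,U:15/4):97/4,N:79/4):-31/8,Y:-31/8)

iteration 1: select H,U (d=25, Q=-171); attach at lengths (85/4, 15/4); label the merged cluster HU
  updated: d(HU,N)=44, d(HU,Y)=33/2
iteration 2: select HU,N (d=44, Q=-145/2); attach at lengths (97/4, 79/4); label the merged cluster HNU
  updated: d(HNU,Y)=-31/4
iteration 3: select HNU,Y (d=-31/4); attach at lengths (-31/8, -31/8); label the merged cluster HNUY
final tree: (((H:85/4,U:15/4):97/4,N:79/4):-31/8,Y:-31/8)
total length: 245/4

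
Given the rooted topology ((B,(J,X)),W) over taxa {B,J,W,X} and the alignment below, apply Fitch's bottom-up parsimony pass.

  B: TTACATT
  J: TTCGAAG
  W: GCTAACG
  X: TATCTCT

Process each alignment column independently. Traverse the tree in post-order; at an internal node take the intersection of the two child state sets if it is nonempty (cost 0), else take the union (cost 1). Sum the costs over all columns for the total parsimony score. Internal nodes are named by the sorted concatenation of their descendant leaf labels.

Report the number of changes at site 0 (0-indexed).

site 0, node JX: J={T} ∩ X={T} → {T} (+0)
site 0, node BJX: B={T} ∩ JX={T} → {T} (+0)
site 0, node BJWX: BJX={T} ∪ W={G} → {G,T} (+1)
site 1, node JX: J={T} ∪ X={A} → {A,T} (+1)
site 1, node BJX: B={T} ∩ JX={A,T} → {T} (+0)
site 1, node BJWX: BJX={T} ∪ W={C} → {C,T} (+1)
site 2, node JX: J={C} ∪ X={T} → {C,T} (+1)
site 2, node BJX: B={A} ∪ JX={C,T} → {A,C,T} (+1)
site 2, node BJWX: BJX={A,C,T} ∩ W={T} → {T} (+0)
site 3, node JX: J={G} ∪ X={C} → {C,G} (+1)
site 3, node BJX: B={C} ∩ JX={C,G} → {C} (+0)
site 3, node BJWX: BJX={C} ∪ W={A} → {A,C} (+1)
site 4, node JX: J={A} ∪ X={T} → {A,T} (+1)
site 4, node BJX: B={A} ∩ JX={A,T} → {A} (+0)
site 4, node BJWX: BJX={A} ∩ W={A} → {A} (+0)
site 5, node JX: J={A} ∪ X={C} → {A,C} (+1)
site 5, node BJX: B={T} ∪ JX={A,C} → {A,C,T} (+1)
site 5, node BJWX: BJX={A,C,T} ∩ W={C} → {C} (+0)
site 6, node JX: J={G} ∪ X={T} → {G,T} (+1)
site 6, node BJX: B={T} ∩ JX={G,T} → {T} (+0)
site 6, node BJWX: BJX={T} ∪ W={G} → {G,T} (+1)
per-site changes: [1, 2, 2, 2, 1, 2, 2]; total = 12

1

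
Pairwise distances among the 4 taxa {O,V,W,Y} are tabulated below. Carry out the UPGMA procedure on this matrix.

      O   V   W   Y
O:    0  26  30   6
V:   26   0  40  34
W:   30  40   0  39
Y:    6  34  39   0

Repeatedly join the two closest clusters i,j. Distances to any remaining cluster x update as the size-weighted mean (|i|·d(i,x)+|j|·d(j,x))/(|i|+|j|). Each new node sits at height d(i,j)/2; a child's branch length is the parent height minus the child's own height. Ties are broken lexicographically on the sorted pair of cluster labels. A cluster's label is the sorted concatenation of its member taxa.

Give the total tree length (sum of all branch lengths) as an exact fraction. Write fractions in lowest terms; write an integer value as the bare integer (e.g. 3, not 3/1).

163/3

iteration 1: select O,Y (d=6); attach at lengths (3, 3); label the merged cluster OY
  updated: d(OY,V)=30, d(OY,W)=69/2
iteration 2: select OY,V (d=30); attach at lengths (12, 15); label the merged cluster OVY
  updated: d(OVY,W)=109/3
iteration 3: select OVY,W (d=109/3); attach at lengths (19/6, 109/6); label the merged cluster OVWY
final tree: (((O:3,Y:3):12,V:15):19/6,W:109/6)
total length: 163/3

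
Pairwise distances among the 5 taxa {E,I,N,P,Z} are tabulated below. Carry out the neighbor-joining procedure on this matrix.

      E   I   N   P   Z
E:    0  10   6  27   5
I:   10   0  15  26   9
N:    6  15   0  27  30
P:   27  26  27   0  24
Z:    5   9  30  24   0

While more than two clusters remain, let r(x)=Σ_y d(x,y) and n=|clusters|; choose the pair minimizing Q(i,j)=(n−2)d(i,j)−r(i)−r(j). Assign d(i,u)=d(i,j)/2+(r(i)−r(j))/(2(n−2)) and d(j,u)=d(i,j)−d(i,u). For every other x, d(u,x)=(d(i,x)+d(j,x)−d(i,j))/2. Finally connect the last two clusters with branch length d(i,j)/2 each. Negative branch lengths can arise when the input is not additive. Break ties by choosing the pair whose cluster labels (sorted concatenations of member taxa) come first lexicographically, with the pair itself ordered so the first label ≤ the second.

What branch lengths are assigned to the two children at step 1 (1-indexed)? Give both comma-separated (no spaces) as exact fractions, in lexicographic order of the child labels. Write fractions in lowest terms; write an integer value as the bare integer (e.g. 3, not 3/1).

-2,8

1. join E+N (d=6, Q=-108) ⇒ EN; edges |E|=-2, |N|=8
  updated: d(EN,I)=19/2, d(EN,P)=24, d(EN,Z)=29/2
2. join EN+P (d=24, Q=-74) ⇒ ENP; edges |EN|=11/2, |P|=37/2
  updated: d(ENP,I)=23/4, d(ENP,Z)=29/4
3. join ENP+I (d=23/4, Q=-22) ⇒ EINP; edges |ENP|=2, |I|=15/4
  updated: d(EINP,Z)=21/4
4. join EINP+Z (d=21/4) ⇒ EINPZ; edges |EINP|=21/8, |Z|=21/8
final tree: ((((E:-2,N:8):11/2,P:37/2):2,I:15/4):21/8,Z:21/8)
total length: 41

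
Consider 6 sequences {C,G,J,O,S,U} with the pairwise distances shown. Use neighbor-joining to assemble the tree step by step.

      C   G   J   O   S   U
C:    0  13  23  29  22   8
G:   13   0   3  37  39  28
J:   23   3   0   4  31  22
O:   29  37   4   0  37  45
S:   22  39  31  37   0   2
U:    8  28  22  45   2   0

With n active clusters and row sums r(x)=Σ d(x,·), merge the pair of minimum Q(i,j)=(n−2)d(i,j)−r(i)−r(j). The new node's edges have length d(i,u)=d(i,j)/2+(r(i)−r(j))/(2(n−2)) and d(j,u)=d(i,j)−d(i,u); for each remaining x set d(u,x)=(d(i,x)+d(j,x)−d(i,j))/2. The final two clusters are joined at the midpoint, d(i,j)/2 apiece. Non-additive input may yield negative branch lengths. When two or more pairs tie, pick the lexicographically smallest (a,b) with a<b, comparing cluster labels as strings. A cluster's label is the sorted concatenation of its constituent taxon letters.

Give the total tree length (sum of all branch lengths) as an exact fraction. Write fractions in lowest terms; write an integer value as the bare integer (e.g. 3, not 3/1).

iteration 1: select S,U (d=2, Q=-228); attach at lengths (17/4, -9/4); label the merged cluster SU
  updated: d(C,SU)=14, d(G,SU)=65/2, d(J,SU)=51/2, d(O,SU)=40
iteration 2: select J,O (d=4, Q=-307/2); attach at lengths (-85/12, 133/12); label the merged cluster JO
  updated: d(C,JO)=24, d(G,JO)=18, d(JO,SU)=123/4
iteration 3: select C,SU (d=14, Q=-401/4); attach at lengths (7/16, 217/16); label the merged cluster CSU
  updated: d(CSU,G)=63/4, d(CSU,JO)=163/8
iteration 4: select CSU,G (d=63/4, Q=-433/8); attach at lengths (145/16, 107/16); label the merged cluster CGSU
  updated: d(CGSU,JO)=181/16
iteration 5: select CGSU,JO (d=181/16); attach at lengths (181/32, 181/32); label the merged cluster CGJOSU
final tree: (((C:7/16,(S:17/4,U:-9/4):217/16):145/16,G:107/16):181/32,(J:-85/12,O:133/12):181/32)
total length: 753/16

753/16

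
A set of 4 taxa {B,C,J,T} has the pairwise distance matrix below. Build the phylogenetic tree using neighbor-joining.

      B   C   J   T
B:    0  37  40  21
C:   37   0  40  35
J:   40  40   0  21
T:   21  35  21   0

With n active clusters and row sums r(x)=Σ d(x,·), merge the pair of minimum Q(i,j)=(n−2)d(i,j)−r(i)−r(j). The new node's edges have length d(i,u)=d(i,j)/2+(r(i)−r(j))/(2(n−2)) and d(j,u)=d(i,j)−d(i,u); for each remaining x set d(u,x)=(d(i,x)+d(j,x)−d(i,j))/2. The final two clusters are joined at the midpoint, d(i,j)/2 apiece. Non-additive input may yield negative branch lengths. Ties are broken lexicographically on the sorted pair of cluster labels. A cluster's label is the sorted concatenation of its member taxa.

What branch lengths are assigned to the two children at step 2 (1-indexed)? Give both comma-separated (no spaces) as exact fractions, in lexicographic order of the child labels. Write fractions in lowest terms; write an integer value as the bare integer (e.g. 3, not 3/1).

5,33/2

iteration 1: select B,C (d=37, Q=-136); attach at lengths (15, 22); label the merged cluster BC
  updated: d(BC,J)=43/2, d(BC,T)=19/2
iteration 2: select BC,J (d=43/2, Q=-52); attach at lengths (5, 33/2); label the merged cluster BCJ
  updated: d(BCJ,T)=9/2
iteration 3: select BCJ,T (d=9/2); attach at lengths (9/4, 9/4); label the merged cluster BCJT
final tree: (((B:15,C:22):5,J:33/2):9/4,T:9/4)
total length: 63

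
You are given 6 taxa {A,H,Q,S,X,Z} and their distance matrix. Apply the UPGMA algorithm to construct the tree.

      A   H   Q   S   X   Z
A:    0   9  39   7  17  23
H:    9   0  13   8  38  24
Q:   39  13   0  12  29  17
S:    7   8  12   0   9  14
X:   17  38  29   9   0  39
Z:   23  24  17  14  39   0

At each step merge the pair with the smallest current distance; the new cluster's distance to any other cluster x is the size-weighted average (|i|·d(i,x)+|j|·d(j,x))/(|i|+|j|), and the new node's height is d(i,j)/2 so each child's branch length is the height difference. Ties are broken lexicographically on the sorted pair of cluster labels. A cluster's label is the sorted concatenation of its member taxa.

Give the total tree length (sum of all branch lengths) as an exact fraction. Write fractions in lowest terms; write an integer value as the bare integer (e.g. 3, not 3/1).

796/15

1. join A+S (d=7) ⇒ AS; edges |A|=7/2, |S|=7/2
  updated: d(AS,H)=17/2, d(AS,Q)=51/2, d(AS,X)=13, d(AS,Z)=37/2
2. join AS+H (d=17/2) ⇒ AHS; edges |AS|=3/4, |H|=17/4
  updated: d(AHS,Q)=64/3, d(AHS,X)=64/3, d(AHS,Z)=61/3
3. join Q+Z (d=17) ⇒ QZ; edges |Q|=17/2, |Z|=17/2
  updated: d(AHS,QZ)=125/6, d(QZ,X)=34
4. join AHS+QZ (d=125/6) ⇒ AHQSZ; edges |AHS|=37/6, |QZ|=23/12
  updated: d(AHQSZ,X)=132/5
5. join AHQSZ+X (d=132/5) ⇒ AHQSXZ; edges |AHQSZ|=167/60, |X|=66/5
final tree: ((((A:7/2,S:7/2):3/4,H:17/4):37/6,(Q:17/2,Z:17/2):23/12):167/60,X:66/5)
total length: 796/15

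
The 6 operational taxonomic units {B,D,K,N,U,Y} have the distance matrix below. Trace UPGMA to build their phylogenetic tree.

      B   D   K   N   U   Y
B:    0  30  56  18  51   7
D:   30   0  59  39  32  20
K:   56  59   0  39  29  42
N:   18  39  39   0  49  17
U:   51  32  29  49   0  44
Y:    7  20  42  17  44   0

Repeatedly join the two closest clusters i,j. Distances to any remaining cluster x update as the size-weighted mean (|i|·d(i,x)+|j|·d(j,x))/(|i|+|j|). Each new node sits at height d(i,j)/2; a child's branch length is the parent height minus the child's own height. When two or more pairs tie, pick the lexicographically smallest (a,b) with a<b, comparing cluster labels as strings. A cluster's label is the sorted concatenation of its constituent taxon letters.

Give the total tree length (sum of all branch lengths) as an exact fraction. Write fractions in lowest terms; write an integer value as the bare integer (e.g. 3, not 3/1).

1. join B+Y (d=7) ⇒ BY; edges |B|=7/2, |Y|=7/2
  updated: d(BY,D)=25, d(BY,K)=49, d(BY,N)=35/2, d(BY,U)=95/2
2. join BY+N (d=35/2) ⇒ BNY; edges |BY|=21/4, |N|=35/4
  updated: d(BNY,D)=89/3, d(BNY,K)=137/3, d(BNY,U)=48
3. join K+U (d=29) ⇒ KU; edges |K|=29/2, |U|=29/2
  updated: d(BNY,KU)=281/6, d(D,KU)=91/2
4. join BNY+D (d=89/3) ⇒ BDNY; edges |BNY|=73/12, |D|=89/6
  updated: d(BDNY,KU)=93/2
5. join BDNY+KU (d=93/2) ⇒ BDKNUY; edges |BDNY|=101/12, |KU|=35/4
final tree: ((((B:7/2,Y:7/2):21/4,N:35/4):73/12,D:89/6):101/12,(K:29/2,U:29/2):35/4)
total length: 1057/12

1057/12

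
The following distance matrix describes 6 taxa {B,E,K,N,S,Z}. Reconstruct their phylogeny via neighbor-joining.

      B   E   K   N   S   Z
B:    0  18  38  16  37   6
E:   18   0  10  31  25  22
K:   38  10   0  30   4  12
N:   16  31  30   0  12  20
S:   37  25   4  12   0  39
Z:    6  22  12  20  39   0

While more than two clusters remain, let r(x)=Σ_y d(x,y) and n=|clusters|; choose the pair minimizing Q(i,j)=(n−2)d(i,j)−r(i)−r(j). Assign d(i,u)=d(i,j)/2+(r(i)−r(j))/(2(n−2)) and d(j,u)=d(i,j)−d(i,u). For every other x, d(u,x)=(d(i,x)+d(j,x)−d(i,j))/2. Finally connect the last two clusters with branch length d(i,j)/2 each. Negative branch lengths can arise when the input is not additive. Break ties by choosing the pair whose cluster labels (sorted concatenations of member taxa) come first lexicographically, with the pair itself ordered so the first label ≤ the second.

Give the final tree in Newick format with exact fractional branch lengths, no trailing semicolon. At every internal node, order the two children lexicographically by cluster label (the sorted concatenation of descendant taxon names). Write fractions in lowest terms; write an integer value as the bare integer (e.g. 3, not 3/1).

(((B:3,Z:3):47/8,(E:79/12,(K:-7/8,S:39/8):107/12):65/8):73/16,N:73/16)

iteration 1: select K,S (d=4, Q=-195); attach at lengths (-7/8, 39/8); label the merged cluster KS
  updated: d(B,KS)=71/2, d(E,KS)=31/2, d(KS,N)=19, d(KS,Z)=47/2
iteration 2: select E,KS (d=31/2, Q=-267/2); attach at lengths (79/12, 107/12); label the merged cluster EKS
  updated: d(B,EKS)=19, d(EKS,N)=69/4, d(EKS,Z)=15
iteration 3: select B,Z (d=6, Q=-70); attach at lengths (3, 3); label the merged cluster BZ
  updated: d(BZ,EKS)=14, d(BZ,N)=15
iteration 4: select BZ,EKS (d=14, Q=-185/4); attach at lengths (47/8, 65/8); label the merged cluster BEKSZ
  updated: d(BEKSZ,N)=73/8
iteration 5: select BEKSZ,N (d=73/8); attach at lengths (73/16, 73/16); label the merged cluster BEKNSZ
final tree: (((B:3,Z:3):47/8,(E:79/12,(K:-7/8,S:39/8):107/12):65/8):73/16,N:73/16)
total length: 389/8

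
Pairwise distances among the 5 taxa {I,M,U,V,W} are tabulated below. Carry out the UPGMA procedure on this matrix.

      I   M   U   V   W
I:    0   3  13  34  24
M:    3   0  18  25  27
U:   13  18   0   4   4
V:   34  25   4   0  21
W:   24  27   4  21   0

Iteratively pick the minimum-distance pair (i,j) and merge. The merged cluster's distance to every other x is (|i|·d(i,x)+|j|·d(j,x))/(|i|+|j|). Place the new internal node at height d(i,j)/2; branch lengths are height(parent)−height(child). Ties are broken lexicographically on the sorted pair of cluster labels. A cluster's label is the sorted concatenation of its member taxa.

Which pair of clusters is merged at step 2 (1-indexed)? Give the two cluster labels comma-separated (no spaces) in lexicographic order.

U,V

1. join I+M (d=3) ⇒ IM; edges |I|=3/2, |M|=3/2
  updated: d(IM,U)=31/2, d(IM,V)=59/2, d(IM,W)=51/2
2. join U+V (d=4) ⇒ UV; edges |U|=2, |V|=2
  updated: d(IM,UV)=45/2, d(UV,W)=25/2
3. join UV+W (d=25/2) ⇒ UVW; edges |UV|=17/4, |W|=25/4
  updated: d(IM,UVW)=47/2
4. join IM+UVW (d=47/2) ⇒ IMUVW; edges |IM|=41/4, |UVW|=11/2
final tree: ((I:3/2,M:3/2):41/4,((U:2,V:2):17/4,W:25/4):11/2)
total length: 133/4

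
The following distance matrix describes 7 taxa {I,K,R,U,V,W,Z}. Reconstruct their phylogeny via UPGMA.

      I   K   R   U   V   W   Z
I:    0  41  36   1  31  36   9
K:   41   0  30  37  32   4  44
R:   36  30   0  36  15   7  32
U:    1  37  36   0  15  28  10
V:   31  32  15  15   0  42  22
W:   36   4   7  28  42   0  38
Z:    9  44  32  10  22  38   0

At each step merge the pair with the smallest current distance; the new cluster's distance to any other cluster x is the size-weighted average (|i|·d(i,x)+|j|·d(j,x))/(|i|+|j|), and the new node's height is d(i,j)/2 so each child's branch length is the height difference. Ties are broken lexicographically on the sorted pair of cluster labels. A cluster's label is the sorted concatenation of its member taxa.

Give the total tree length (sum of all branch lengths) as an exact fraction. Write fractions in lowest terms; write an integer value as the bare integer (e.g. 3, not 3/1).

iteration 1: select I,U (d=1); attach at lengths (1/2, 1/2); label the merged cluster IU
  updated: d(IU,K)=39, d(IU,R)=36, d(IU,V)=23, d(IU,W)=32, d(IU,Z)=19/2
iteration 2: select K,W (d=4); attach at lengths (2, 2); label the merged cluster KW
  updated: d(IU,KW)=71/2, d(KW,R)=37/2, d(KW,V)=37, d(KW,Z)=41
iteration 3: select IU,Z (d=19/2); attach at lengths (17/4, 19/4); label the merged cluster IUZ
  updated: d(IUZ,KW)=112/3, d(IUZ,R)=104/3, d(IUZ,V)=68/3
iteration 4: select R,V (d=15); attach at lengths (15/2, 15/2); label the merged cluster RV
  updated: d(IUZ,RV)=86/3, d(KW,RV)=111/4
iteration 5: select KW,RV (d=111/4); attach at lengths (95/8, 51/8); label the merged cluster KRVW
  updated: d(IUZ,KRVW)=33
iteration 6: select IUZ,KRVW (d=33); attach at lengths (47/4, 21/8); label the merged cluster IKRUVWZ
final tree: (((I:1/2,U:1/2):17/4,Z:19/4):47/4,((K:2,W:2):95/8,(R:15/2,V:15/2):51/8):21/8)
total length: 493/8

493/8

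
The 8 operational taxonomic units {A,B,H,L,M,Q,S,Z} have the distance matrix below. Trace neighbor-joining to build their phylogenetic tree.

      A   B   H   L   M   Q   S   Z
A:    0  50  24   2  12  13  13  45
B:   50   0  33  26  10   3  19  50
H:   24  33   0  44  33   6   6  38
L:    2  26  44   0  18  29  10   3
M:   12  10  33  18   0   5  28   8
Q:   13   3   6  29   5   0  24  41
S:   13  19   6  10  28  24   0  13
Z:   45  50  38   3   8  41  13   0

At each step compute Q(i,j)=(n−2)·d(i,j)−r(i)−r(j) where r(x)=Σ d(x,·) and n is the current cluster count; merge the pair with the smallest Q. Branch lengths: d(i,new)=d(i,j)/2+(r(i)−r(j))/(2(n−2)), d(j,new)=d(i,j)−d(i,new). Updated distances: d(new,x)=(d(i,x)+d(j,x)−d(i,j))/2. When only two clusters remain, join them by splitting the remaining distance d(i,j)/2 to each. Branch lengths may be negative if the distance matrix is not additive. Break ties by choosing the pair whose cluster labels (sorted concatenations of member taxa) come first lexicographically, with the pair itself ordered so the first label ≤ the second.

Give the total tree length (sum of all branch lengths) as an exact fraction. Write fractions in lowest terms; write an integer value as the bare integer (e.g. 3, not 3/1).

iteration 1: select L,Z (d=3, Q=-312); attach at lengths (-4, 7); label the merged cluster LZ
  updated: d(A,LZ)=22, d(B,LZ)=73/2, d(H,LZ)=79/2, d(LZ,M)=23/2, d(LZ,Q)=67/2, d(LZ,S)=10
iteration 2: select B,Q (d=3, Q=-221); attach at lengths (41/5, -26/5); label the merged cluster BQ
  updated: d(A,BQ)=30, d(BQ,H)=18, d(BQ,LZ)=67/2, d(BQ,M)=6, d(BQ,S)=20
iteration 3: select BQ,M (d=6, Q=-174); attach at lengths (41/8, 7/8); label the merged cluster BMQ
  updated: d(A,BMQ)=18, d(BMQ,H)=45/2, d(BMQ,LZ)=39/2, d(BMQ,S)=21
iteration 4: select H,S (d=6, Q=-124); attach at lengths (10, -4); label the merged cluster HS
  updated: d(A,HS)=31/2, d(BMQ,HS)=75/4, d(HS,LZ)=87/4
iteration 5: select A,HS (d=31/2, Q=-161/2); attach at lengths (61/8, 63/8); label the merged cluster AHS
  updated: d(AHS,BMQ)=85/8, d(AHS,LZ)=113/8
iteration 6: select AHS,BMQ (d=85/8, Q=-177/4); attach at lengths (21/8, 8); label the merged cluster ABHMQS
  updated: d(ABHMQS,LZ)=23/2
iteration 7: select ABHMQS,LZ (d=23/2); attach at lengths (23/4, 23/4); label the merged cluster ABHLMQSZ
final tree: (((A:61/8,(H:10,S:-4):63/8):21/8,((B:41/5,Q:-26/5):41/8,M:7/8):8):23/4,(L:-4,Z:7):23/4)
total length: 445/8

445/8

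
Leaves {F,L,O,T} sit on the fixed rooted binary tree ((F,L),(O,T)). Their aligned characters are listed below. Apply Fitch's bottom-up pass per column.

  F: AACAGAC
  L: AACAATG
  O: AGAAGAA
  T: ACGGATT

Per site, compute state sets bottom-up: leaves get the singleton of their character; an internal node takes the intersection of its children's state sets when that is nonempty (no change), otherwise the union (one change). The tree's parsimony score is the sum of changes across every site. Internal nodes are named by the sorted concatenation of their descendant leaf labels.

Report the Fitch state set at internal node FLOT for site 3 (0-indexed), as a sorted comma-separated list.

A

FL@0: {A} ∩ {A} = {A} (intersection, +0)
OT@0: {A} ∩ {A} = {A} (intersection, +0)
FLOT@0: {A} ∩ {A} = {A} (intersection, +0)
FL@1: {A} ∩ {A} = {A} (intersection, +0)
OT@1: {G} ∪ {C} = {C,G} (union, +1)
FLOT@1: {A} ∪ {C,G} = {A,C,G} (union, +1)
FL@2: {C} ∩ {C} = {C} (intersection, +0)
OT@2: {A} ∪ {G} = {A,G} (union, +1)
FLOT@2: {C} ∪ {A,G} = {A,C,G} (union, +1)
FL@3: {A} ∩ {A} = {A} (intersection, +0)
OT@3: {A} ∪ {G} = {A,G} (union, +1)
FLOT@3: {A} ∩ {A,G} = {A} (intersection, +0)
FL@4: {G} ∪ {A} = {A,G} (union, +1)
OT@4: {G} ∪ {A} = {A,G} (union, +1)
FLOT@4: {A,G} ∩ {A,G} = {A,G} (intersection, +0)
FL@5: {A} ∪ {T} = {A,T} (union, +1)
OT@5: {A} ∪ {T} = {A,T} (union, +1)
FLOT@5: {A,T} ∩ {A,T} = {A,T} (intersection, +0)
FL@6: {C} ∪ {G} = {C,G} (union, +1)
OT@6: {A} ∪ {T} = {A,T} (union, +1)
FLOT@6: {C,G} ∪ {A,T} = {A,C,G,T} (union, +1)
per-site changes: [0, 2, 2, 1, 2, 2, 3]; total = 12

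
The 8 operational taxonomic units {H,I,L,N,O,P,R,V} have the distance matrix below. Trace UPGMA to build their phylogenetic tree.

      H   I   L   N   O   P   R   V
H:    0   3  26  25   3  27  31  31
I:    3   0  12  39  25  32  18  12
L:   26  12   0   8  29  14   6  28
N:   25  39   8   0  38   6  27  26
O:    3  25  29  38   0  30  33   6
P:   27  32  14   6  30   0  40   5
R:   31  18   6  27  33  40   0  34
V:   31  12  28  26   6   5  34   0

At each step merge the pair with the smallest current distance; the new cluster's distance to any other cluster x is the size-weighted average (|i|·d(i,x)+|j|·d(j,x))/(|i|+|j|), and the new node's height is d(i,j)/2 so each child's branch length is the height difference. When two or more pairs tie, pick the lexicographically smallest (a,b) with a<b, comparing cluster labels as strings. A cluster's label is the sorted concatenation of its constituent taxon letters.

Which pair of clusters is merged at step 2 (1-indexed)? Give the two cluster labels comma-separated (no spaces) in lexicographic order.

P,V

1. join H+I (d=3) ⇒ HI; edges |H|=3/2, |I|=3/2
  updated: d(HI,L)=19, d(HI,N)=32, d(HI,O)=14, d(HI,P)=59/2, d(HI,R)=49/2, d(HI,V)=43/2
2. join P+V (d=5) ⇒ PV; edges |P|=5/2, |V|=5/2
  updated: d(HI,PV)=51/2, d(L,PV)=21, d(N,PV)=16, d(O,PV)=18, d(PV,R)=37
3. join L+R (d=6) ⇒ LR; edges |L|=3, |R|=3
  updated: d(HI,LR)=87/4, d(LR,N)=35/2, d(LR,O)=31, d(LR,PV)=29
4. join HI+O (d=14) ⇒ HIO; edges |HI|=11/2, |O|=7
  updated: d(HIO,LR)=149/6, d(HIO,N)=34, d(HIO,PV)=23
5. join N+PV (d=16) ⇒ NPV; edges |N|=8, |PV|=11/2
  updated: d(HIO,NPV)=80/3, d(LR,NPV)=151/6
6. join HIO+LR (d=149/6) ⇒ HILOR; edges |HIO|=65/12, |LR|=113/12
  updated: d(HILOR,NPV)=391/15
7. join HILOR+NPV (d=391/15) ⇒ HILNOPRV; edges |HILOR|=37/60, |NPV|=151/30
final tree: ((((H:3/2,I:3/2):11/2,O:7):65/12,(L:3,R:3):113/12):37/60,(N:8,(P:5/2,V:5/2):11/2):151/30)
total length: 3629/60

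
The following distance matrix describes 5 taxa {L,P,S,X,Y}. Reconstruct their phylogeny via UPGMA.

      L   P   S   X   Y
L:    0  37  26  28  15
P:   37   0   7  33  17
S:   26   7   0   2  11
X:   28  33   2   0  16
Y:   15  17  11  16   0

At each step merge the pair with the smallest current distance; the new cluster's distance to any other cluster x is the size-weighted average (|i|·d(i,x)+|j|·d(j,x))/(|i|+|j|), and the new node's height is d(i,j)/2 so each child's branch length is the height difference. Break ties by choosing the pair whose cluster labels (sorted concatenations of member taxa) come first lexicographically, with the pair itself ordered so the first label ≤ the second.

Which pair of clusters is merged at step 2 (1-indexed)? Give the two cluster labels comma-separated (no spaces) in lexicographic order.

SX,Y

iteration 1: select S,X (d=2); attach at lengths (1, 1); label the merged cluster SX
  updated: d(L,SX)=27, d(P,SX)=20, d(SX,Y)=27/2
iteration 2: select SX,Y (d=27/2); attach at lengths (23/4, 27/4); label the merged cluster SXY
  updated: d(L,SXY)=23, d(P,SXY)=19
iteration 3: select P,SXY (d=19); attach at lengths (19/2, 11/4); label the merged cluster PSXY
  updated: d(L,PSXY)=53/2
iteration 4: select L,PSXY (d=53/2); attach at lengths (53/4, 15/4); label the merged cluster LPSXY
final tree: (L:53/4,(P:19/2,((S:1,X:1):23/4,Y:27/4):11/4):15/4)
total length: 175/4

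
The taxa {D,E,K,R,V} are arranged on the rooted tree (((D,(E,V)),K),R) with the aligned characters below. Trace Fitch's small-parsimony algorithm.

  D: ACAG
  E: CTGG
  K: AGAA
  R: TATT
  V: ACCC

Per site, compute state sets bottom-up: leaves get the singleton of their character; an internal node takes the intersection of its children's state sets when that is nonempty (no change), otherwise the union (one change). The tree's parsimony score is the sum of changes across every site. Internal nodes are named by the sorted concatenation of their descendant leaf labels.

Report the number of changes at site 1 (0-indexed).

EV@0: {C} ∪ {A} = {A,C} (union, +1)
DEV@0: {A} ∩ {A,C} = {A} (intersection, +0)
DEKV@0: {A} ∩ {A} = {A} (intersection, +0)
DEKRV@0: {A} ∪ {T} = {A,T} (union, +1)
EV@1: {T} ∪ {C} = {C,T} (union, +1)
DEV@1: {C} ∩ {C,T} = {C} (intersection, +0)
DEKV@1: {C} ∪ {G} = {C,G} (union, +1)
DEKRV@1: {C,G} ∪ {A} = {A,C,G} (union, +1)
EV@2: {G} ∪ {C} = {C,G} (union, +1)
DEV@2: {A} ∪ {C,G} = {A,C,G} (union, +1)
DEKV@2: {A,C,G} ∩ {A} = {A} (intersection, +0)
DEKRV@2: {A} ∪ {T} = {A,T} (union, +1)
EV@3: {G} ∪ {C} = {C,G} (union, +1)
DEV@3: {G} ∩ {C,G} = {G} (intersection, +0)
DEKV@3: {G} ∪ {A} = {A,G} (union, +1)
DEKRV@3: {A,G} ∪ {T} = {A,G,T} (union, +1)
per-site changes: [2, 3, 3, 3]; total = 11

3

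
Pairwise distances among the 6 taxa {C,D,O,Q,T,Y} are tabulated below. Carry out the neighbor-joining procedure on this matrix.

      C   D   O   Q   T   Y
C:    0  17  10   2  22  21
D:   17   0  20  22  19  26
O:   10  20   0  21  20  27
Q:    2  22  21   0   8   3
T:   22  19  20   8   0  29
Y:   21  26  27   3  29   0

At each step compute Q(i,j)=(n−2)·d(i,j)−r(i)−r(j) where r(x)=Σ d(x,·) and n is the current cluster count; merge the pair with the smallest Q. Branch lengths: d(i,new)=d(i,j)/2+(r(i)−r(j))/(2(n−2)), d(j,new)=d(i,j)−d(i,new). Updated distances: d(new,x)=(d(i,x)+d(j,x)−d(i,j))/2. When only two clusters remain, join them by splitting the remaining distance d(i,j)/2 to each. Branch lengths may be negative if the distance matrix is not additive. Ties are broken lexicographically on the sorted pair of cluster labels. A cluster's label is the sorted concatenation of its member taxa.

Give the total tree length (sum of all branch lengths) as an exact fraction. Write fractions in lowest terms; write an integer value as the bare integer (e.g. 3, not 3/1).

363/8

1. join Q+Y (d=3, Q=-150) ⇒ QY; edges |Q|=-19/4, |Y|=31/4
  updated: d(C,QY)=10, d(D,QY)=45/2, d(O,QY)=45/2, d(QY,T)=17
2. join C+O (d=10, Q=-203/2) ⇒ CO; edges |C|=11/4, |O|=29/4
  updated: d(CO,D)=27/2, d(CO,QY)=45/4, d(CO,T)=16
3. join CO+QY (d=45/4, Q=-69) ⇒ COQY; edges |CO|=25/8, |QY|=65/8
  updated: d(COQY,D)=99/8, d(COQY,T)=87/8
4. join COQY+D (d=99/8, Q=-169/4) ⇒ CDOQY; edges |COQY|=17/8, |D|=41/4
  updated: d(CDOQY,T)=35/4
5. join CDOQY+T (d=35/4) ⇒ CDOQTY; edges |CDOQY|=35/8, |T|=35/8
final tree: ((((C:11/4,O:29/4):25/8,(Q:-19/4,Y:31/4):65/8):17/8,D:41/4):35/8,T:35/8)
total length: 363/8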